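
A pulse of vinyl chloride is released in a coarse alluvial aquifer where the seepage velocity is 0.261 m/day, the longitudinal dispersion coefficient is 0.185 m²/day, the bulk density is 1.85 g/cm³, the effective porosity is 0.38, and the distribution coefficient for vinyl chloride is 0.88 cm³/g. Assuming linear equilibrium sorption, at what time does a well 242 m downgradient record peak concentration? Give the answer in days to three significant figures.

Retardation factor R = 1 + ρ_b·K_d/n = 1 + 1.85 × 0.88/0.38 = 5.284.
Sorption retards both mechanisms: v_R = v/R = 0.04939 m/day, D_R = D/R = 0.03501 m²/day.
Peak time from v_R²t² + 2D_R t − x² = 0: t = (√(D_R² + v_R²x²) − D_R)/v_R².
√(D_R² + v_R²x²) = √(0.03501² + 0.04939² × 242²) = 11.95; v_R² = 0.002439.
t = (11.95 − 0.03501)/0.002439 = 4890 days.

4890 days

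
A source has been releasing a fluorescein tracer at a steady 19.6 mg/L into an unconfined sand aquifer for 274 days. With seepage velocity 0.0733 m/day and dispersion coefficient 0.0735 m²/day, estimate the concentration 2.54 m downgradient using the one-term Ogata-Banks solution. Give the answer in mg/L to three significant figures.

19.5 mg/L

For a continuous step input, C/C₀ ≈ ½·erfc((x−vt)/(2√(Dt))).
vt = 0.0733 × 274 = 20.0842 m and 2√(Dt) = 2√(0.0735 × 274) = 8.975 m.
Argument (x−vt)/(2√(Dt)) = (2.54 − 20.0842)/8.975 = -1.955; ½·erfc(-1.955) = 0.9972.
C = 19.6 × 0.9972 = 19.5 mg/L.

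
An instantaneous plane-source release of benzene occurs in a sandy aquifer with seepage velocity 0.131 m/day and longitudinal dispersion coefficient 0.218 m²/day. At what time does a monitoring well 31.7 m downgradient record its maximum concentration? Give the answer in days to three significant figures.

For the 1D instantaneous-source solution, setting ∂C/∂t = 0 at fixed x gives v²t² + 2Dt − x² = 0, so t = (√(D² + v²x²) − D)/v².
√(D² + v²x²) = √(0.218² + 0.131² × 31.7²) = 4.158; v² = 0.017161.
t = (4.158 − 0.218)/0.017161 = 230 days (vs. the pure-advection estimate x/v = 242 d).

230 days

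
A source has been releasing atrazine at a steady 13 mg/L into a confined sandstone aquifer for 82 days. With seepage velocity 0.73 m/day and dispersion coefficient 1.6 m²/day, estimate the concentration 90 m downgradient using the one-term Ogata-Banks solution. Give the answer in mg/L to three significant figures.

For a continuous step input, C/C₀ ≈ ½·erfc((x−vt)/(2√(Dt))).
vt = 0.73 × 82 = 59.86 m and 2√(Dt) = 2√(1.6 × 82) = 22.91 m.
Argument (x−vt)/(2√(Dt)) = (90 − 59.86)/22.91 = 1.316; ½·erfc(1.316) = 0.03136.
C = 13 × 0.03136 = 0.408 mg/L.

0.408 mg/L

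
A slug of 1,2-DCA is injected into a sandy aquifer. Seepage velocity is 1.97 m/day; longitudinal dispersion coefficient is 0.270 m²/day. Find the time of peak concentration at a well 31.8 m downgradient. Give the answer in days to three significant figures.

For the 1D instantaneous-source solution, setting ∂C/∂t = 0 at fixed x gives v²t² + 2Dt − x² = 0, so t = (√(D² + v²x²) − D)/v².
√(D² + v²x²) = √(0.270² + 1.97² × 31.8²) = 62.65; v² = 3.8809.
t = (62.65 − 0.270)/3.8809 = 16.1 days (vs. the pure-advection estimate x/v = 16.1 d).

16.1 days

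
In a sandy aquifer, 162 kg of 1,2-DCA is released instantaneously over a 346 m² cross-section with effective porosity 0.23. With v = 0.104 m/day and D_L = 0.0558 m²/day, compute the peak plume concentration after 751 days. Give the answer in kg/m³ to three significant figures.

0.0887 kg/m³

The peak of an instantaneous 1D plume sits at x = vt; there the Gaussian factor is 1 and C_max = M/(n_e·A·√(4πDt)), where n_e·A is the pore area the mass is dissolved in.
√(4πDt) = √(4π × 0.0558 × 751) = 22.95 m, so C_max = 162/(0.23 × 346 × 22.95) = 0.0887 kg/m³.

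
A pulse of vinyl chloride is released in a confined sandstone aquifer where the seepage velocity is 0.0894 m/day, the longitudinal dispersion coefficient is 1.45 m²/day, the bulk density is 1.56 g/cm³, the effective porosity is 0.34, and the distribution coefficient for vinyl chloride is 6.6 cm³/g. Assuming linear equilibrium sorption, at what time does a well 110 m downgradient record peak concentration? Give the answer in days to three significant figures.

33200 days

Retardation factor R = 1 + ρ_b·K_d/n = 1 + 1.56 × 6.6/0.34 = 31.28.
Sorption retards both mechanisms: v_R = v/R = 0.002858 m/day, D_R = D/R = 0.04636 m²/day.
Peak time from v_R²t² + 2D_R t − x² = 0: t = (√(D_R² + v_R²x²) − D_R)/v_R².
√(D_R² + v_R²x²) = √(0.04636² + 0.002858² × 110²) = 0.3178; v_R² = 8.168e-06.
t = (0.3178 − 0.04636)/8.168e-06 = 33200 days.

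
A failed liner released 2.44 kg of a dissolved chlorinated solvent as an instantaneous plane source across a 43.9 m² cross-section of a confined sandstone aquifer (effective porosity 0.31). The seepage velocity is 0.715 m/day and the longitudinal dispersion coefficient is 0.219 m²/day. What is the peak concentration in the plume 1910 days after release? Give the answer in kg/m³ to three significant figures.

The peak of an instantaneous 1D plume sits at x = vt; there the Gaussian factor is 1 and C_max = M/(n_e·A·√(4πDt)), where n_e·A is the pore area the mass is dissolved in.
√(4πDt) = √(4π × 0.219 × 1910) = 72.50 m, so C_max = 2.44/(0.31 × 43.9 × 72.50) = 0.00247 kg/m³.

0.00247 kg/m³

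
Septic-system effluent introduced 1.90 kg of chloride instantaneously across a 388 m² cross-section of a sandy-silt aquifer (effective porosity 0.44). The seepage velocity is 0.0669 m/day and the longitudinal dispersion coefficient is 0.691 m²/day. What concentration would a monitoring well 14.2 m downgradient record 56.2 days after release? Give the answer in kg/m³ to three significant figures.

For an instantaneous plane source, C(x,t) = M/(n_e·A·√(4πDt)) · exp(−(x−vt)²/(4Dt)), with n_e·A the pore (flow) area.
Plume center vt = 0.0669 × 56.2 = 3.75978 m, so the well at 14.2 m is 10.44022 m downgradient of the peak.
√(4πDt) = 22.09 m, giving peak height M/(n_e·A·√(4πDt)) = 1.90/(0.44 × 388 × 22.09) = 0.0005038 kg/m³.
(x−vt)²/(4Dt) = (10.44022)²/(4 × 0.691 × 56.2) = 0.7017; exp(−0.7017) = 0.4957.
C = 0.0005038 × 0.4957 = 0.000250 kg/m³.

0.000250 kg/m³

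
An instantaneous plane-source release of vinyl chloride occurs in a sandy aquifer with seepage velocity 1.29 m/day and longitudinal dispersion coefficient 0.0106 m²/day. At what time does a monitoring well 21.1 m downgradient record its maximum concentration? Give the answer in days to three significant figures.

16.4 days

For the 1D instantaneous-source solution, setting ∂C/∂t = 0 at fixed x gives v²t² + 2Dt − x² = 0, so t = (√(D² + v²x²) − D)/v².
√(D² + v²x²) = √(0.0106² + 1.29² × 21.1²) = 27.22; v² = 1.6641.
t = (27.22 − 0.0106)/1.6641 = 16.4 days (vs. the pure-advection estimate x/v = 16.4 d).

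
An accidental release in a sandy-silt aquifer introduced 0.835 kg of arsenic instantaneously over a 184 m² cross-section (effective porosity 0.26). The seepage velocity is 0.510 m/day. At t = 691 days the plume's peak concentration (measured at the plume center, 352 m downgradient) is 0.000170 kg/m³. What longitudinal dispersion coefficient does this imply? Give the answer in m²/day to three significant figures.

At the plume center C_max = M/(n_e·A·√(4πDt)), so D = M²/(4πt·(n_e·A·C_max)²).
n_e·A·C_max = 0.26 × 184 × 0.000170 = 0.008133 kg/m.
D = 0.835²/(4π × 691 × 0.008133²) = 1.21 m²/day.

1.21 m²/day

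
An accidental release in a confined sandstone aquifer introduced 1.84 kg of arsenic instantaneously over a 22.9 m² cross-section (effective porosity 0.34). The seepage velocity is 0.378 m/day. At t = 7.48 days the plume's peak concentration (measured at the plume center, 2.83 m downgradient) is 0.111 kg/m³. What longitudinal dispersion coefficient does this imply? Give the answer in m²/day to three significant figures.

0.0482 m²/day

At the plume center C_max = M/(n_e·A·√(4πDt)), so D = M²/(4πt·(n_e·A·C_max)²).
n_e·A·C_max = 0.34 × 22.9 × 0.111 = 0.8642 kg/m.
D = 1.84²/(4π × 7.48 × 0.8642²) = 0.0482 m²/day.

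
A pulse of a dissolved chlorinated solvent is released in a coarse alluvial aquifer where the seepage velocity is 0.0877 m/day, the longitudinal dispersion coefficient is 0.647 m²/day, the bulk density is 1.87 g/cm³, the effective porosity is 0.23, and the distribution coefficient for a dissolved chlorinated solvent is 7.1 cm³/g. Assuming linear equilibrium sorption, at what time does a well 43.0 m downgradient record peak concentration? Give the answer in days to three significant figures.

Retardation factor R = 1 + ρ_b·K_d/n = 1 + 1.87 × 7.1/0.23 = 58.73.
Sorption retards both mechanisms: v_R = v/R = 0.001493 m/day, D_R = D/R = 0.01102 m²/day.
Peak time from v_R²t² + 2D_R t − x² = 0: t = (√(D_R² + v_R²x²) − D_R)/v_R².
√(D_R² + v_R²x²) = √(0.01102² + 0.001493² × 43.0²) = 0.06514; v_R² = 2.229e-06.
t = (0.06514 − 0.01102)/2.229e-06 = 24300 days.

24300 days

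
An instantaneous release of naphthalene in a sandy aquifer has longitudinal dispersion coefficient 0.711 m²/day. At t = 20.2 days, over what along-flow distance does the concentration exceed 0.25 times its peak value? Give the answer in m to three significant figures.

17.8 m

The plume is Gaussian with σ = √(2Dt) = √(2 × 0.711 × 20.2) = 5.360 m.
C/C_peak = exp(−Δx²/(2σ²)) = 0.25 ⇒ Δx = σ·√(−2 ln 0.25) = 5.360 × 1.665 = 8.924 m.
Width = 2Δx = 17.8 m.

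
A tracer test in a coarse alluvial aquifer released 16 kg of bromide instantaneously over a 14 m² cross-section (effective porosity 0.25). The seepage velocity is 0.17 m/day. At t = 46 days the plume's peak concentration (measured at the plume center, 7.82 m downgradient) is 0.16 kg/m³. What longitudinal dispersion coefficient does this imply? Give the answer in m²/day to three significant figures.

At the plume center C_max = M/(n_e·A·√(4πDt)), so D = M²/(4πt·(n_e·A·C_max)²).
n_e·A·C_max = 0.25 × 14 × 0.16 = 0.5600 kg/m.
D = 16²/(4π × 46 × 0.5600²) = 1.41 m²/day.

1.41 m²/day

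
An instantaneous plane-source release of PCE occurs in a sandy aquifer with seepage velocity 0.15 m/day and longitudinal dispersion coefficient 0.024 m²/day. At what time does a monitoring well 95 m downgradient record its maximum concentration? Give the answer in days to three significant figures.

For the 1D instantaneous-source solution, setting ∂C/∂t = 0 at fixed x gives v²t² + 2Dt − x² = 0, so t = (√(D² + v²x²) − D)/v².
√(D² + v²x²) = √(0.024² + 0.15² × 95²) = 14.25; v² = 0.0225.
t = (14.25 − 0.024)/0.0225 = 632 days (vs. the pure-advection estimate x/v = 633 d).

632 days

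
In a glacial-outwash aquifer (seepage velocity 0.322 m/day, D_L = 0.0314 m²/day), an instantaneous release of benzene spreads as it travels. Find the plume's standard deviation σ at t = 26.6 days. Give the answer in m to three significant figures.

Dispersive spreading gives a Gaussian with σ² = 2Dt; advection only shifts the center.
σ = √(2 × 0.0314 × 26.6) = 1.29 m.

1.29 m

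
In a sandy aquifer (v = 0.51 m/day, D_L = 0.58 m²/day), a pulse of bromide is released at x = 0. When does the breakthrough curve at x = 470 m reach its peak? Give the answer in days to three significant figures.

919 days

For the 1D instantaneous-source solution, setting ∂C/∂t = 0 at fixed x gives v²t² + 2Dt − x² = 0, so t = (√(D² + v²x²) − D)/v².
√(D² + v²x²) = √(0.58² + 0.51² × 470²) = 239.7; v² = 0.2601.
t = (239.7 − 0.58)/0.2601 = 919 days (vs. the pure-advection estimate x/v = 922 d).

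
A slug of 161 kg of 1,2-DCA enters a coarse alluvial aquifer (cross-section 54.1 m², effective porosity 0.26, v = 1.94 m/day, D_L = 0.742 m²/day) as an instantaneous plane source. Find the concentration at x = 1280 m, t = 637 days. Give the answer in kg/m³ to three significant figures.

0.0528 kg/m³

For an instantaneous plane source, C(x,t) = M/(n_e·A·√(4πDt)) · exp(−(x−vt)²/(4Dt)), with n_e·A the pore (flow) area.
Plume center vt = 1.94 × 637 = 1235.78 m, so the well at 1280 m is 44.22 m downgradient of the peak.
√(4πDt) = 77.07 m, giving peak height M/(n_e·A·√(4πDt)) = 161/(0.26 × 54.1 × 77.07) = 0.1485 kg/m³.
(x−vt)²/(4Dt) = (44.22)²/(4 × 0.742 × 637) = 1.034; exp(−1.034) = 0.3556.
C = 0.1485 × 0.3556 = 0.0528 kg/m³.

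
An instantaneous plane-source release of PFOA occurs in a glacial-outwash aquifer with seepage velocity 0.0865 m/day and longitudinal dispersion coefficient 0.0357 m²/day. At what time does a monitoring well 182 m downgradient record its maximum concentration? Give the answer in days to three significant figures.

2100 days

For the 1D instantaneous-source solution, setting ∂C/∂t = 0 at fixed x gives v²t² + 2Dt − x² = 0, so t = (√(D² + v²x²) − D)/v².
√(D² + v²x²) = √(0.0357² + 0.0865² × 182²) = 15.74; v² = 0.00748225.
t = (15.74 − 0.0357)/0.00748225 = 2100 days (vs. the pure-advection estimate x/v = 2100 d).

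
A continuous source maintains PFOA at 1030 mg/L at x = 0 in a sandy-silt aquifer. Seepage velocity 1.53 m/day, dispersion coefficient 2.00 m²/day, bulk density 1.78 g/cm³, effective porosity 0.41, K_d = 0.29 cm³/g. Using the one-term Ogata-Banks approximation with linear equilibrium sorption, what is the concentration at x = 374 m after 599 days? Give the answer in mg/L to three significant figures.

860 mg/L

Retardation factor R = 1 + ρ_b·K_d/n = 1 + 1.78 × 0.29/0.41 = 2.259.
Sorption retards both mechanisms: v_R = v/R = 0.6773 m/day, D_R = D/R = 0.8853 m²/day.
v_R·t = 0.6773 × 599 = 405.7027 m; 2√(D_R t) = 46.06 m; argument = (374 − 405.7027)/46.06 = -0.6883.
C = C₀ × ½·erfc(-0.6883) = 1030 × 0.8348 = 860 mg/L.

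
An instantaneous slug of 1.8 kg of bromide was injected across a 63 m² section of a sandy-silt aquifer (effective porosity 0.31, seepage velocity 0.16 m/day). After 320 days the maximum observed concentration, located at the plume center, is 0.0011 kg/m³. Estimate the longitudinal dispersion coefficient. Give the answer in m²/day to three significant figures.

1.75 m²/day

At the plume center C_max = M/(n_e·A·√(4πDt)), so D = M²/(4πt·(n_e·A·C_max)²).
n_e·A·C_max = 0.31 × 63 × 0.0011 = 0.02148 kg/m.
D = 1.8²/(4π × 320 × 0.02148²) = 1.75 m²/day.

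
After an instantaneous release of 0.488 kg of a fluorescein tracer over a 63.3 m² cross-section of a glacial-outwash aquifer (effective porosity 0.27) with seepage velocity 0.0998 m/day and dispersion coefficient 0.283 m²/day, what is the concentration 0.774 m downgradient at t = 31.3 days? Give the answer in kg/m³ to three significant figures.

For an instantaneous plane source, C(x,t) = M/(n_e·A·√(4πDt)) · exp(−(x−vt)²/(4Dt)), with n_e·A the pore (flow) area.
Plume center vt = 0.0998 × 31.3 = 3.12374 m, so the well at 0.774 m is 2.34974 m upgradient of the peak.
√(4πDt) = 10.55 m, giving peak height M/(n_e·A·√(4πDt)) = 0.488/(0.27 × 63.3 × 10.55) = 0.002706 kg/m³.
(x−vt)²/(4Dt) = (-2.34974)²/(4 × 0.283 × 31.3) = 0.1558; exp(−0.1558) = 0.8557.
C = 0.002706 × 0.8557 = 0.00232 kg/m³.

0.00232 kg/m³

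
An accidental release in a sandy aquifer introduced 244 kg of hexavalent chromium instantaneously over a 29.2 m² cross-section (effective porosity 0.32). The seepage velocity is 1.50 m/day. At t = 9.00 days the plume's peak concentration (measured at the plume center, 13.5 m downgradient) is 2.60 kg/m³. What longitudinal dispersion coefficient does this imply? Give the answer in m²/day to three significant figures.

At the plume center C_max = M/(n_e·A·√(4πDt)), so D = M²/(4πt·(n_e·A·C_max)²).
n_e·A·C_max = 0.32 × 29.2 × 2.60 = 24.29 kg/m.
D = 244²/(4π × 9.00 × 24.29²) = 0.892 m²/day.

0.892 m²/day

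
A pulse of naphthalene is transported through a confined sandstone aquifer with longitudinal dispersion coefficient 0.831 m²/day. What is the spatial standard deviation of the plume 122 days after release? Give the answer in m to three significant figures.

14.2 m

Dispersive spreading gives a Gaussian with σ² = 2Dt; advection only shifts the center.
σ = √(2 × 0.831 × 122) = 14.2 m.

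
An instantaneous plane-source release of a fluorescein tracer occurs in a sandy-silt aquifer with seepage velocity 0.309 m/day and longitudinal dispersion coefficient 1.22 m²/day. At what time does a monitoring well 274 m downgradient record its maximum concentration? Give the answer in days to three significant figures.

874 days

For the 1D instantaneous-source solution, setting ∂C/∂t = 0 at fixed x gives v²t² + 2Dt − x² = 0, so t = (√(D² + v²x²) − D)/v².
√(D² + v²x²) = √(1.22² + 0.309² × 274²) = 84.67; v² = 0.095481.
t = (84.67 − 1.22)/0.095481 = 874 days (vs. the pure-advection estimate x/v = 887 d).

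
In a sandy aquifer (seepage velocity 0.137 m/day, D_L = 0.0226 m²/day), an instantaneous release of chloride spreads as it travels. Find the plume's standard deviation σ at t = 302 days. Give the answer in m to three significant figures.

Dispersive spreading gives a Gaussian with σ² = 2Dt; advection only shifts the center.
σ = √(2 × 0.0226 × 302) = 3.69 m.

3.69 m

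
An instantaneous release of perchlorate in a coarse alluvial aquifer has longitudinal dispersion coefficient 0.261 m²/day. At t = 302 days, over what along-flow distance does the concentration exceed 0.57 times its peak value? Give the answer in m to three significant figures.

The plume is Gaussian with σ = √(2Dt) = √(2 × 0.261 × 302) = 12.56 m.
C/C_peak = exp(−Δx²/(2σ²)) = 0.57 ⇒ Δx = σ·√(−2 ln 0.57) = 12.56 × 1.060 = 13.31 m.
Width = 2Δx = 26.6 m.

26.6 m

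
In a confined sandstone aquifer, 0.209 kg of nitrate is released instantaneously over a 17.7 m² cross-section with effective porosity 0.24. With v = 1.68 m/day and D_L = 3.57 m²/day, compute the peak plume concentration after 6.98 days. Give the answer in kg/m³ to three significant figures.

0.00278 kg/m³

The peak of an instantaneous 1D plume sits at x = vt; there the Gaussian factor is 1 and C_max = M/(n_e·A·√(4πDt)), where n_e·A is the pore area the mass is dissolved in.
√(4πDt) = √(4π × 3.57 × 6.98) = 17.70 m, so C_max = 0.209/(0.24 × 17.7 × 17.70) = 0.00278 kg/m³.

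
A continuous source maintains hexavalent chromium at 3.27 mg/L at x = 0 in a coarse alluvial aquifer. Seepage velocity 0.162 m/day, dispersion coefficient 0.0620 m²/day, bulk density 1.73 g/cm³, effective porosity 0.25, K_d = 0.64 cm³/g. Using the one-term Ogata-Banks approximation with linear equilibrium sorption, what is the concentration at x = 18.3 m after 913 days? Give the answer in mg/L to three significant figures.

3.19 mg/L

Retardation factor R = 1 + ρ_b·K_d/n = 1 + 1.73 × 0.64/0.25 = 5.429.
Sorption retards both mechanisms: v_R = v/R = 0.02984 m/day, D_R = D/R = 0.01142 m²/day.
v_R·t = 0.02984 × 913 = 27.24392 m; 2√(D_R t) = 6.458 m; argument = (18.3 − 27.24392)/6.458 = -1.385.
C = C₀ × ½·erfc(-1.385) = 3.27 × 0.9749 = 3.19 mg/L.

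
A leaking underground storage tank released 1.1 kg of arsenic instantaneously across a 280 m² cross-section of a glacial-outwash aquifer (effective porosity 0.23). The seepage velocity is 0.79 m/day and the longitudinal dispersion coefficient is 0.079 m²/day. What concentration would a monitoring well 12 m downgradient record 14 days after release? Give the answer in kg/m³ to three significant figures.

0.00375 kg/m³

For an instantaneous plane source, C(x,t) = M/(n_e·A·√(4πDt)) · exp(−(x−vt)²/(4Dt)), with n_e·A the pore (flow) area.
Plume center vt = 0.79 × 14 = 11.06 m, so the well at 12 m is 0.94 m downgradient of the peak.
√(4πDt) = 3.728 m, giving peak height M/(n_e·A·√(4πDt)) = 1.1/(0.23 × 280 × 3.728) = 0.004582 kg/m³.
(x−vt)²/(4Dt) = (0.94)²/(4 × 0.079 × 14) = 0.1997; exp(−0.1997) = 0.8190.
C = 0.004582 × 0.8190 = 0.00375 kg/m³.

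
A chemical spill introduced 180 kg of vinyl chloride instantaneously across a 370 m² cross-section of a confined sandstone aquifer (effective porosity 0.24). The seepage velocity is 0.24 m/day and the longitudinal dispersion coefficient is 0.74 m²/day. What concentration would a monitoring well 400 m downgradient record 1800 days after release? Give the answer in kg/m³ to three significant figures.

0.0129 kg/m³

For an instantaneous plane source, C(x,t) = M/(n_e·A·√(4πDt)) · exp(−(x−vt)²/(4Dt)), with n_e·A the pore (flow) area.
Plume center vt = 0.24 × 1800 = 432 m, so the well at 400 m is 32 m upgradient of the peak.
√(4πDt) = 129.4 m, giving peak height M/(n_e·A·√(4πDt)) = 180/(0.24 × 370 × 129.4) = 0.01566 kg/m³.
(x−vt)²/(4Dt) = (-32)²/(4 × 0.74 × 1800) = 0.1922; exp(−0.1922) = 0.8251.
C = 0.01566 × 0.8251 = 0.0129 kg/m³.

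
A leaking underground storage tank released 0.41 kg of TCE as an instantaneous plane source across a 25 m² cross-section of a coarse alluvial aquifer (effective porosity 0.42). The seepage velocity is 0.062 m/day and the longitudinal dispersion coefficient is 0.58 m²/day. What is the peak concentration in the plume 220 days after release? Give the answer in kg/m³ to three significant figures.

0.000975 kg/m³

The peak of an instantaneous 1D plume sits at x = vt; there the Gaussian factor is 1 and C_max = M/(n_e·A·√(4πDt)), where n_e·A is the pore area the mass is dissolved in.
√(4πDt) = √(4π × 0.58 × 220) = 40.04 m, so C_max = 0.41/(0.42 × 25 × 40.04) = 0.000975 kg/m³.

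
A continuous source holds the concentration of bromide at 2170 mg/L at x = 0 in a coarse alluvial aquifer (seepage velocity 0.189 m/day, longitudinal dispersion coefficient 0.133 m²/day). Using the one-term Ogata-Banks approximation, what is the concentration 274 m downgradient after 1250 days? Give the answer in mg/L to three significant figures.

For a continuous step input, C/C₀ ≈ ½·erfc((x−vt)/(2√(Dt))).
vt = 0.189 × 1250 = 236.25 m and 2√(Dt) = 2√(0.133 × 1250) = 25.79 m.
Argument (x−vt)/(2√(Dt)) = (274 − 236.25)/25.79 = 1.464; ½·erfc(1.464) = 0.01921.
C = 2170 × 0.01921 = 41.7 mg/L.

41.7 mg/L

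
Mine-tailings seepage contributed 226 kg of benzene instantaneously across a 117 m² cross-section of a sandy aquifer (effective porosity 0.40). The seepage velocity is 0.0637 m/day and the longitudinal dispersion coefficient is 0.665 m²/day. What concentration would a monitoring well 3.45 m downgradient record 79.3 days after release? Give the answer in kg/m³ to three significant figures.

0.185 kg/m³

For an instantaneous plane source, C(x,t) = M/(n_e·A·√(4πDt)) · exp(−(x−vt)²/(4Dt)), with n_e·A the pore (flow) area.
Plume center vt = 0.0637 × 79.3 = 5.05141 m, so the well at 3.45 m is 1.60141 m upgradient of the peak.
√(4πDt) = 25.74 m, giving peak height M/(n_e·A·√(4πDt)) = 226/(0.40 × 117 × 25.74) = 0.1876 kg/m³.
(x−vt)²/(4Dt) = (-1.60141)²/(4 × 0.665 × 79.3) = 0.01216; exp(−0.01216) = 0.9879.
C = 0.1876 × 0.9879 = 0.185 kg/m³.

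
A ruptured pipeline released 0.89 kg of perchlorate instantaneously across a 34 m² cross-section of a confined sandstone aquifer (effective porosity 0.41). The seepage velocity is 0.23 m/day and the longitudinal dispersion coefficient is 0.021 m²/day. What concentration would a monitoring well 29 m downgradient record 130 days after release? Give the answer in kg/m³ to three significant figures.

0.0101 kg/m³

For an instantaneous plane source, C(x,t) = M/(n_e·A·√(4πDt)) · exp(−(x−vt)²/(4Dt)), with n_e·A the pore (flow) area.
Plume center vt = 0.23 × 130 = 29.9 m, so the well at 29 m is 0.9 m upgradient of the peak.
√(4πDt) = 5.857 m, giving peak height M/(n_e·A·√(4πDt)) = 0.89/(0.41 × 34 × 5.857) = 0.01090 kg/m³.
(x−vt)²/(4Dt) = (-0.9)²/(4 × 0.021 × 130) = 0.07418; exp(−0.07418) = 0.9285.
C = 0.01090 × 0.9285 = 0.0101 kg/m³.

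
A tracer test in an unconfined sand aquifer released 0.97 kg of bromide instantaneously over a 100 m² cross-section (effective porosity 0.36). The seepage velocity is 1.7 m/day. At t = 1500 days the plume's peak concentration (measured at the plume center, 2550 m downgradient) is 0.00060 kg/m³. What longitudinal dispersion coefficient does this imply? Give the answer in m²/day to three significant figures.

0.107 m²/day

At the plume center C_max = M/(n_e·A·√(4πDt)), so D = M²/(4πt·(n_e·A·C_max)²).
n_e·A·C_max = 0.36 × 100 × 0.00060 = 0.02160 kg/m.
D = 0.97²/(4π × 1500 × 0.02160²) = 0.107 m²/day.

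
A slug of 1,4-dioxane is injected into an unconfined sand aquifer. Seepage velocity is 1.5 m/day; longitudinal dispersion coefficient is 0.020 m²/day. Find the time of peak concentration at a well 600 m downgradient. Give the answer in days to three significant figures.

For the 1D instantaneous-source solution, setting ∂C/∂t = 0 at fixed x gives v²t² + 2Dt − x² = 0, so t = (√(D² + v²x²) − D)/v².
√(D² + v²x²) = √(0.020² + 1.5² × 600²) = 900.0; v² = 2.25.
t = (900.0 − 0.020)/2.25 = 400 days (vs. the pure-advection estimate x/v = 400 d).

400 days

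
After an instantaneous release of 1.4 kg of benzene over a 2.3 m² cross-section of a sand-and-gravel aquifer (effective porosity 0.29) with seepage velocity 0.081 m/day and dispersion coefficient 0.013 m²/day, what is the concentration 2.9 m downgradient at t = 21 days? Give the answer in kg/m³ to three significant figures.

0.304 kg/m³

For an instantaneous plane source, C(x,t) = M/(n_e·A·√(4πDt)) · exp(−(x−vt)²/(4Dt)), with n_e·A the pore (flow) area.
Plume center vt = 0.081 × 21 = 1.701 m, so the well at 2.9 m is 1.199 m downgradient of the peak.
√(4πDt) = 1.852 m, giving peak height M/(n_e·A·√(4πDt)) = 1.4/(0.29 × 2.3 × 1.852) = 1.133 kg/m³.
(x−vt)²/(4Dt) = (1.199)²/(4 × 0.013 × 21) = 1.316; exp(−1.316) = 0.2682.
C = 1.133 × 0.2682 = 0.304 kg/m³.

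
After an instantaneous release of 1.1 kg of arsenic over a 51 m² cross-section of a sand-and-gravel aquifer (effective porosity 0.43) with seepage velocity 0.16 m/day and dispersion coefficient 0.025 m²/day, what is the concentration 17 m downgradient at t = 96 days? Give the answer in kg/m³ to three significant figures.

For an instantaneous plane source, C(x,t) = M/(n_e·A·√(4πDt)) · exp(−(x−vt)²/(4Dt)), with n_e·A the pore (flow) area.
Plume center vt = 0.16 × 96 = 15.36 m, so the well at 17 m is 1.64 m downgradient of the peak.
√(4πDt) = 5.492 m, giving peak height M/(n_e·A·√(4πDt)) = 1.1/(0.43 × 51 × 5.492) = 0.009133 kg/m³.
(x−vt)²/(4Dt) = (1.64)²/(4 × 0.025 × 96) = 0.2802; exp(−0.2802) = 0.7556.
C = 0.009133 × 0.7556 = 0.00690 kg/m³.

0.00690 kg/m³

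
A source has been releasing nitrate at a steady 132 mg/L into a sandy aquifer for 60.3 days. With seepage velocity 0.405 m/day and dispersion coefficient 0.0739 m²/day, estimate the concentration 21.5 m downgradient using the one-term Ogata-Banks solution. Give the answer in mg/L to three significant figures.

For a continuous step input, C/C₀ ≈ ½·erfc((x−vt)/(2√(Dt))).
vt = 0.405 × 60.3 = 24.4215 m and 2√(Dt) = 2√(0.0739 × 60.3) = 4.222 m.
Argument (x−vt)/(2√(Dt)) = (21.5 − 24.4215)/4.222 = -0.6920; ½·erfc(-0.6920) = 0.8361.
C = 132 × 0.8361 = 110 mg/L.

110 mg/L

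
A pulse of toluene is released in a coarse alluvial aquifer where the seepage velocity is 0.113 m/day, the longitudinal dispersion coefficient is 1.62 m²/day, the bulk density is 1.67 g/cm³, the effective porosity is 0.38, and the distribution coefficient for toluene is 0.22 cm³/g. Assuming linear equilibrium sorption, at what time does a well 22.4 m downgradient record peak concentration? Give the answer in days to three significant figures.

Retardation factor R = 1 + ρ_b·K_d/n = 1 + 1.67 × 0.22/0.38 = 1.967.
Sorption retards both mechanisms: v_R = v/R = 0.05745 m/day, D_R = D/R = 0.8236 m²/day.
Peak time from v_R²t² + 2D_R t − x² = 0: t = (√(D_R² + v_R²x²) − D_R)/v_R².
√(D_R² + v_R²x²) = √(0.8236² + 0.05745² × 22.4²) = 1.528; v_R² = 0.003301.
t = (1.528 − 0.8236)/0.003301 = 213 days.

213 days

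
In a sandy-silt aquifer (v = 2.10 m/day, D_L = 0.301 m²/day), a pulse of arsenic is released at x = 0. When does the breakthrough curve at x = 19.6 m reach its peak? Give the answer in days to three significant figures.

9.27 days

For the 1D instantaneous-source solution, setting ∂C/∂t = 0 at fixed x gives v²t² + 2Dt − x² = 0, so t = (√(D² + v²x²) − D)/v².
√(D² + v²x²) = √(0.301² + 2.10² × 19.6²) = 41.16; v² = 4.41.
t = (41.16 − 0.301)/4.41 = 9.27 days (vs. the pure-advection estimate x/v = 9.33 d).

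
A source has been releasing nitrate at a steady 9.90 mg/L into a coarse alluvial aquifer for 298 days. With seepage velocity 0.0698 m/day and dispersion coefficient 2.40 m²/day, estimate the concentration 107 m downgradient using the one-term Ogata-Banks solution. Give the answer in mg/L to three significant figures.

For a continuous step input, C/C₀ ≈ ½·erfc((x−vt)/(2√(Dt))).
vt = 0.0698 × 298 = 20.8004 m and 2√(Dt) = 2√(2.40 × 298) = 53.49 m.
Argument (x−vt)/(2√(Dt)) = (107 − 20.8004)/53.49 = 1.612; ½·erfc(1.612) = 0.01131.
C = 9.90 × 0.01131 = 0.112 mg/L.

0.112 mg/L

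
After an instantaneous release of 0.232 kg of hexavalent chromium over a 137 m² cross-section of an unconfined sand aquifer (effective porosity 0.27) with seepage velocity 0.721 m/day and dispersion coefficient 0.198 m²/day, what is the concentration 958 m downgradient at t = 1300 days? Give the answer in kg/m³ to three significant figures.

7.27e-05 kg/m³

For an instantaneous plane source, C(x,t) = M/(n_e·A·√(4πDt)) · exp(−(x−vt)²/(4Dt)), with n_e·A the pore (flow) area.
Plume center vt = 0.721 × 1300 = 937.3 m, so the well at 958 m is 20.7 m downgradient of the peak.
√(4πDt) = 56.87 m, giving peak height M/(n_e·A·√(4πDt)) = 0.232/(0.27 × 137 × 56.87) = 0.0001103 kg/m³.
(x−vt)²/(4Dt) = (20.7)²/(4 × 0.198 × 1300) = 0.4162; exp(−0.4162) = 0.6595.
C = 0.0001103 × 0.6595 = 7.27e-05 kg/m³.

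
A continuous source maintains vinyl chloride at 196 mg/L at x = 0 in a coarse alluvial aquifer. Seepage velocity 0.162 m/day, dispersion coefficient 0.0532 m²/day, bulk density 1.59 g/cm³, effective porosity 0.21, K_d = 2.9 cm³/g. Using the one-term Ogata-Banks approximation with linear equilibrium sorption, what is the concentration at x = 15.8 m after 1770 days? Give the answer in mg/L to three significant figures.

Retardation factor R = 1 + ρ_b·K_d/n = 1 + 1.59 × 2.9/0.21 = 22.96.
Sorption retards both mechanisms: v_R = v/R = 0.007056 m/day, D_R = D/R = 0.002317 m²/day.
v_R·t = 0.007056 × 1770 = 12.48912 m; 2√(D_R t) = 4.050 m; argument = (15.8 − 12.48912)/4.050 = 0.8175.
C = C₀ × ½·erfc(0.8175) = 196 × 0.1238 = 24.3 mg/L.

24.3 mg/L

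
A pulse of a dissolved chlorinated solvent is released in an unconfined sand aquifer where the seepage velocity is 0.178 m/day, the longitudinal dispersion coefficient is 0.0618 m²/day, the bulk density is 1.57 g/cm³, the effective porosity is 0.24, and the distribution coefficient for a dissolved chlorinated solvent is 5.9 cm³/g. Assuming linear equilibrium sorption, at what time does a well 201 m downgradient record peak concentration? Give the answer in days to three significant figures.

44600 days

Retardation factor R = 1 + ρ_b·K_d/n = 1 + 1.57 × 5.9/0.24 = 39.60.
Sorption retards both mechanisms: v_R = v/R = 0.004495 m/day, D_R = D/R = 0.001561 m²/day.
Peak time from v_R²t² + 2D_R t − x² = 0: t = (√(D_R² + v_R²x²) − D_R)/v_R².
√(D_R² + v_R²x²) = √(0.001561² + 0.004495² × 201²) = 0.9035; v_R² = 2.021e-05.
t = (0.9035 − 0.001561)/2.021e-05 = 44600 days.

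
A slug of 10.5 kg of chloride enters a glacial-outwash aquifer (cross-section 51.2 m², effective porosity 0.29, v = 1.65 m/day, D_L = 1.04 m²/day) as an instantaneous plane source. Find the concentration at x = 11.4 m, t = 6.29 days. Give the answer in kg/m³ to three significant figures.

For an instantaneous plane source, C(x,t) = M/(n_e·A·√(4πDt)) · exp(−(x−vt)²/(4Dt)), with n_e·A the pore (flow) area.
Plume center vt = 1.65 × 6.29 = 10.3785 m, so the well at 11.4 m is 1.0215 m downgradient of the peak.
√(4πDt) = 9.067 m, giving peak height M/(n_e·A·√(4πDt)) = 10.5/(0.29 × 51.2 × 9.067) = 0.07799 kg/m³.
(x−vt)²/(4Dt) = (1.0215)²/(4 × 1.04 × 6.29) = 0.03988; exp(−0.03988) = 0.9609.
C = 0.07799 × 0.9609 = 0.0749 kg/m³.

0.0749 kg/m³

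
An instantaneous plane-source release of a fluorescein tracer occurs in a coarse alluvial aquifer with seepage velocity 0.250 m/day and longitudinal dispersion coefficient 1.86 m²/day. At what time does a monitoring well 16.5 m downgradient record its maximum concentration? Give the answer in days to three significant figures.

42.6 days

For the 1D instantaneous-source solution, setting ∂C/∂t = 0 at fixed x gives v²t² + 2Dt − x² = 0, so t = (√(D² + v²x²) − D)/v².
√(D² + v²x²) = √(1.86² + 0.250² × 16.5²) = 4.525; v² = 0.0625.
t = (4.525 − 1.86)/0.0625 = 42.6 days (vs. the pure-advection estimate x/v = 66.0 d).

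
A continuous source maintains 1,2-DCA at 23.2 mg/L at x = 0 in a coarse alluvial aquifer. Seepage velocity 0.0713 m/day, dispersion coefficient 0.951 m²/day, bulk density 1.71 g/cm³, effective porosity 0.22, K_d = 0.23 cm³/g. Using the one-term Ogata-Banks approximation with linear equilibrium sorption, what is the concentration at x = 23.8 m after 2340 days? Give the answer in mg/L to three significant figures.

18.9 mg/L

Retardation factor R = 1 + ρ_b·K_d/n = 1 + 1.71 × 0.23/0.22 = 2.788.
Sorption retards both mechanisms: v_R = v/R = 0.02557 m/day, D_R = D/R = 0.3411 m²/day.
v_R·t = 0.02557 × 2340 = 59.8338 m; 2√(D_R t) = 56.50 m; argument = (23.8 − 59.8338)/56.50 = -0.6378.
C = C₀ × ½·erfc(-0.6378) = 23.2 × 0.8165 = 18.9 mg/L.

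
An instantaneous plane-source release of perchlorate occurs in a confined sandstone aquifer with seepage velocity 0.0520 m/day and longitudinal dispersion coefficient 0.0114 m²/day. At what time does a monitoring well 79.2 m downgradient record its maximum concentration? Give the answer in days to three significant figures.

1520 days

For the 1D instantaneous-source solution, setting ∂C/∂t = 0 at fixed x gives v²t² + 2Dt − x² = 0, so t = (√(D² + v²x²) − D)/v².
√(D² + v²x²) = √(0.0114² + 0.0520² × 79.2²) = 4.118; v² = 0.002704.
t = (4.118 − 0.0114)/0.002704 = 1520 days (vs. the pure-advection estimate x/v = 1520 d).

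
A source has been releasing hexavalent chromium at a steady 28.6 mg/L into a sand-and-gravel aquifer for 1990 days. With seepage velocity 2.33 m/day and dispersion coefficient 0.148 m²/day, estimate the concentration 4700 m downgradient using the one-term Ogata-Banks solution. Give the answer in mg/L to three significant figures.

For a continuous step input, C/C₀ ≈ ½·erfc((x−vt)/(2√(Dt))).
vt = 2.33 × 1990 = 4636.7 m and 2√(Dt) = 2√(0.148 × 1990) = 34.32 m.
Argument (x−vt)/(2√(Dt)) = (4700 − 4636.7)/34.32 = 1.844; ½·erfc(1.844) = 0.004556.
C = 28.6 × 0.004556 = 0.130 mg/L.

0.130 mg/L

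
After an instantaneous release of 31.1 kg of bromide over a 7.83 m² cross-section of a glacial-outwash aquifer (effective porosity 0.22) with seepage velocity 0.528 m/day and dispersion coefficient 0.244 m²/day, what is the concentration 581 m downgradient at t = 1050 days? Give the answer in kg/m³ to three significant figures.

0.160 kg/m³

For an instantaneous plane source, C(x,t) = M/(n_e·A·√(4πDt)) · exp(−(x−vt)²/(4Dt)), with n_e·A the pore (flow) area.
Plume center vt = 0.528 × 1050 = 554.4 m, so the well at 581 m is 26.6 m downgradient of the peak.
√(4πDt) = 56.74 m, giving peak height M/(n_e·A·√(4πDt)) = 31.1/(0.22 × 7.83 × 56.74) = 0.3182 kg/m³.
(x−vt)²/(4Dt) = (26.6)²/(4 × 0.244 × 1050) = 0.6904; exp(−0.6904) = 0.5014.
C = 0.3182 × 0.5014 = 0.160 kg/m³.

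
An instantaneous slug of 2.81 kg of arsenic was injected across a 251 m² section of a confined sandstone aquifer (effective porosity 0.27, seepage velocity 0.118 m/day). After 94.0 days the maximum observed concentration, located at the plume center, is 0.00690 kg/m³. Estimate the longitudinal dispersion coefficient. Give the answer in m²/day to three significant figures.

At the plume center C_max = M/(n_e·A·√(4πDt)), so D = M²/(4πt·(n_e·A·C_max)²).
n_e·A·C_max = 0.27 × 251 × 0.00690 = 0.4676 kg/m.
D = 2.81²/(4π × 94.0 × 0.4676²) = 0.0306 m²/day.

0.0306 m²/day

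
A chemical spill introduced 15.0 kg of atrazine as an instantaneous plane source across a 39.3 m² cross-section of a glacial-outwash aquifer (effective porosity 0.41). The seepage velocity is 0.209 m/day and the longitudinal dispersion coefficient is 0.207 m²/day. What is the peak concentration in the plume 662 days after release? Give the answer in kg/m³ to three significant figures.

0.0224 kg/m³

The peak of an instantaneous 1D plume sits at x = vt; there the Gaussian factor is 1 and C_max = M/(n_e·A·√(4πDt)), where n_e·A is the pore area the mass is dissolved in.
√(4πDt) = √(4π × 0.207 × 662) = 41.50 m, so C_max = 15.0/(0.41 × 39.3 × 41.50) = 0.0224 kg/m³.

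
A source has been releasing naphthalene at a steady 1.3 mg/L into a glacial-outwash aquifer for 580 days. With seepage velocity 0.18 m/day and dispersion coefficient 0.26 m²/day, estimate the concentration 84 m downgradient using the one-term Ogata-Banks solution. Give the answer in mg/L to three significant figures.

1.14 mg/L

For a continuous step input, C/C₀ ≈ ½·erfc((x−vt)/(2√(Dt))).
vt = 0.18 × 580 = 104.4 m and 2√(Dt) = 2√(0.26 × 580) = 24.56 m.
Argument (x−vt)/(2√(Dt)) = (84 − 104.4)/24.56 = -0.8306; ½·erfc(-0.8306) = 0.8799.
C = 1.3 × 0.8799 = 1.14 mg/L.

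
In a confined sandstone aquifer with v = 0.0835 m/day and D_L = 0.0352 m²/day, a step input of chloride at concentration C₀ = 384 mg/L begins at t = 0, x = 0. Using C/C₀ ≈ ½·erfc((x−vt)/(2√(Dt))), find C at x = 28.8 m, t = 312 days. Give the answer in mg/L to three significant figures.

107 mg/L

For a continuous step input, C/C₀ ≈ ½·erfc((x−vt)/(2√(Dt))).
vt = 0.0835 × 312 = 26.052 m and 2√(Dt) = 2√(0.0352 × 312) = 6.628 m.
Argument (x−vt)/(2√(Dt)) = (28.8 − 26.052)/6.628 = 0.4146; ½·erfc(0.4146) = 0.2788.
C = 384 × 0.2788 = 107 mg/L.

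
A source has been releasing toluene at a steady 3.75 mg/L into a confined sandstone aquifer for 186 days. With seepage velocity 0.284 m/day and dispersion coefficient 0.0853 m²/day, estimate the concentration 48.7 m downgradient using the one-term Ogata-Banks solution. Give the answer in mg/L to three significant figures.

For a continuous step input, C/C₀ ≈ ½·erfc((x−vt)/(2√(Dt))).
vt = 0.284 × 186 = 52.824 m and 2√(Dt) = 2√(0.0853 × 186) = 7.966 m.
Argument (x−vt)/(2√(Dt)) = (48.7 − 52.824)/7.966 = -0.5177; ½·erfc(-0.5177) = 0.7680.
C = 3.75 × 0.7680 = 2.88 mg/L.

2.88 mg/L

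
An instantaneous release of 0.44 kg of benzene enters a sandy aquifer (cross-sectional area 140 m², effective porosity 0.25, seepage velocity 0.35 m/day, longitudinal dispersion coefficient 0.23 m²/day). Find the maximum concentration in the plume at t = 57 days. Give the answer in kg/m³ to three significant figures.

The peak of an instantaneous 1D plume sits at x = vt; there the Gaussian factor is 1 and C_max = M/(n_e·A·√(4πDt)), where n_e·A is the pore area the mass is dissolved in.
√(4πDt) = √(4π × 0.23 × 57) = 12.84 m, so C_max = 0.44/(0.25 × 140 × 12.84) = 0.000979 kg/m³.

0.000979 kg/m³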